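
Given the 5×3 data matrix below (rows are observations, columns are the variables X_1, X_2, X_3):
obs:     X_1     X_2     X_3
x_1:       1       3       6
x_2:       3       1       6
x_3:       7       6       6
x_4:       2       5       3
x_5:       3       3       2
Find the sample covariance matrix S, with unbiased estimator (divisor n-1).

Step 1 — column means:
  mean(X_1) = (1 + 3 + 7 + 2 + 3) / 5 = 16/5 = 3.2
  mean(X_2) = (3 + 1 + 6 + 5 + 3) / 5 = 18/5 = 3.6
  mean(X_3) = (6 + 6 + 6 + 3 + 2) / 5 = 23/5 = 4.6

Step 2 — sample covariance S[i,j] = (1/(n-1)) · Σ_k (x_{k,i} - mean_i) · (x_{k,j} - mean_j), with n-1 = 4.
  S[X_1,X_1] = ((-2.2)·(-2.2) + (-0.2)·(-0.2) + (3.8)·(3.8) + (-1.2)·(-1.2) + (-0.2)·(-0.2)) / 4 = 20.8/4 = 5.2
  S[X_1,X_2] = ((-2.2)·(-0.6) + (-0.2)·(-2.6) + (3.8)·(2.4) + (-1.2)·(1.4) + (-0.2)·(-0.6)) / 4 = 9.4/4 = 2.35
  S[X_1,X_3] = ((-2.2)·(1.4) + (-0.2)·(1.4) + (3.8)·(1.4) + (-1.2)·(-1.6) + (-0.2)·(-2.6)) / 4 = 4.4/4 = 1.1
  S[X_2,X_2] = ((-0.6)·(-0.6) + (-2.6)·(-2.6) + (2.4)·(2.4) + (1.4)·(1.4) + (-0.6)·(-0.6)) / 4 = 15.2/4 = 3.8
  S[X_2,X_3] = ((-0.6)·(1.4) + (-2.6)·(1.4) + (2.4)·(1.4) + (1.4)·(-1.6) + (-0.6)·(-2.6)) / 4 = -1.8/4 = -0.45
  S[X_3,X_3] = ((1.4)·(1.4) + (1.4)·(1.4) + (1.4)·(1.4) + (-1.6)·(-1.6) + (-2.6)·(-2.6)) / 4 = 15.2/4 = 3.8

S is symmetric (S[j,i] = S[i,j]). Assembling:

S = [[5.2, 2.35, 1.1],
 [2.35, 3.8, -0.45],
 [1.1, -0.45, 3.8]]


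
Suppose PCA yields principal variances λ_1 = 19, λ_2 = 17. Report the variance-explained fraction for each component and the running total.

Step 1 — total variance = trace(Sigma) = Σ λ_i = 19 + 17 = 36.

Step 2 — fraction explained by component i = λ_i / Σ λ:
  PC1: 19/36 = 0.5278
  PC2: 17/36 = 0.4722

Step 3 — cumulative fraction after k components = (λ_1 + ... + λ_k) / Σ λ:
  k = 1: 19/36 = 0.5278
  k = 2: (19 + 17)/36 = 36/36 = 1

Summary (fraction, with percent):

explained: PC1 0.5278 (52.78%), PC2 0.4722 (47.22%);  cumulative: 0.5278, 1


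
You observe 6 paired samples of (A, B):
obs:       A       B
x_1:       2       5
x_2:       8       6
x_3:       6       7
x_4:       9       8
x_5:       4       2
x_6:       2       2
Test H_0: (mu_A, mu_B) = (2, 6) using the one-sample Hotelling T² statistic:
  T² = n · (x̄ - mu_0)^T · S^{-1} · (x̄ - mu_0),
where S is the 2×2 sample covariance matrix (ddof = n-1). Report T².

Step 1 — sample mean vector:
  mean(A) = (2 + 8 + 6 + 9 + 4 + 2) / 6 = 31/6 = 5.1667
  mean(B) = (5 + 6 + 7 + 8 + 2 + 2) / 6 = 30/6 = 5
  x̄ = (5.1667, 5),  deviation x̄ - mu_0 = (5.1667, 5) - (2, 6) = (3.1667, -1).

Step 2 — sample covariance matrix, S[i,j] = (1/(n-1)) · Σ_k (x_{k,i} - mean_i) · (x_{k,j} - mean_j), divisor n-1 = 5:
  S[A,A] = ((-3.1667)·(-3.1667) + (2.8333)·(2.8333) + (0.8333)·(0.8333) + (3.8333)·(3.8333) + (-1.1667)·(-1.1667) + (-3.1667)·(-3.1667)) / 5 = 44.8333/5 = 8.9667
  S[A,B] = ((-3.1667)·(0) + (2.8333)·(1) + (0.8333)·(2) + (3.8333)·(3) + (-1.1667)·(-3) + (-3.1667)·(-3)) / 5 = 29/5 = 5.8
  S[B,B] = ((0)·(0) + (1)·(1) + (2)·(2) + (3)·(3) + (-3)·(-3) + (-3)·(-3)) / 5 = 32/5 = 6.4
  S = [[8.9667, 5.8],
 [5.8, 6.4]].

Step 3 — invert S. det(S) = 8.9667·6.4 - (5.8)² = 23.7467.
  S^{-1} = (1/det) · [[d, -b], [-b, a]] = [[0.2695, -0.2442],
 [-0.2442, 0.3776]].

Step 4 — quadratic form (x̄ - mu_0)^T · S^{-1} · (x̄ - mu_0):
  S^{-1} · (x̄ - mu_0) = (1.0977, -1.151),
  (x̄ - mu_0)^T · [...] = (3.1667)·(1.0977) + (-1)·(-1.151) = 4.6271.

Step 5 — scale by n: T² = 6 · 4.6271 = 27.7625.

T² ≈ 27.7625


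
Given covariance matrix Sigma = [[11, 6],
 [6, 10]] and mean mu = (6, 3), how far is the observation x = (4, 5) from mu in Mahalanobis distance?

Step 1 — centre the observation: (x - mu) = (-2, 2).

Step 2 — invert Sigma. det(Sigma) = 11·10 - (6)² = 74.
  Sigma^{-1} = (1/det) · [[d, -b], [-b, a]] = [[0.1351, -0.0811],
 [-0.0811, 0.1486]].

Step 3 — form the quadratic (x - mu)^T · Sigma^{-1} · (x - mu):
  Sigma^{-1} · (x - mu) = (-0.4324, 0.4595).
  (x - mu)^T · [Sigma^{-1} · (x - mu)] = (-2)·(-0.4324) + (2)·(0.4595) = 1.7838.

Step 4 — take square root: d = √(1.7838) ≈ 1.3356.

d(x, mu) = √(1.7838) ≈ 1.3356


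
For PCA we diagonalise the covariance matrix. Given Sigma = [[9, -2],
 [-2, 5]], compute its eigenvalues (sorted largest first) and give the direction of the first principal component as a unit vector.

Step 1 — characteristic polynomial of 2×2 Sigma:
  det(Sigma - λI) = λ² - trace · λ + det = 0.
  trace = 9 + 5 = 14, det = 9·5 - (-2)² = 41.
Step 2 — discriminant:
  Δ = trace² - 4·det = 196 - 164 = 32.
Step 3 — eigenvalues:
  λ = (trace ± √Δ)/2 = (14 ± 5.6569)/2,
  λ_1 = 9.8284,  λ_2 = 4.1716.

Step 4 — unit eigenvector for λ_1: solve (Sigma - λ_1 I)v = 0. First row:
  (9 - 9.8284)·v_x + (-2)·v_y = 0, i.e. (-0.8284)·v_x + (-2)·v_y = 0,
  so v ∝ (b, λ_1 - a) = (-2, 0.8284); multiply by -1 so the first entry is positive: u = (2, -0.8284).
  ||u|| = √((2)² + (-0.8284)²) = √(4.6863) ≈ 2.1648,
  v_1 = u/||u|| ≈ (0.9239, -0.3827) (||v_1|| = 1).

λ_1 = 9.8284,  λ_2 = 4.1716;  v_1 ≈ (0.9239, -0.3827)


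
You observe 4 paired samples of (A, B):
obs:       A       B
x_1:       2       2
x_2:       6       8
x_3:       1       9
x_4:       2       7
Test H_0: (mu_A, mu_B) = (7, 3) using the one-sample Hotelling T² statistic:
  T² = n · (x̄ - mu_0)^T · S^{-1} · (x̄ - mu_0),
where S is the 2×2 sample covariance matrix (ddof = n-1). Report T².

Step 1 — sample mean vector:
  mean(A) = (2 + 6 + 1 + 2) / 4 = 11/4 = 2.75
  mean(B) = (2 + 8 + 9 + 7) / 4 = 26/4 = 6.5
  x̄ = (2.75, 6.5),  deviation x̄ - mu_0 = (2.75, 6.5) - (7, 3) = (-4.25, 3.5).

Step 2 — sample covariance matrix, S[i,j] = (1/(n-1)) · Σ_k (x_{k,i} - mean_i) · (x_{k,j} - mean_j), divisor n-1 = 3:
  S[A,A] = ((-0.75)·(-0.75) + (3.25)·(3.25) + (-1.75)·(-1.75) + (-0.75)·(-0.75)) / 3 = 14.75/3 = 4.9167
  S[A,B] = ((-0.75)·(-4.5) + (3.25)·(1.5) + (-1.75)·(2.5) + (-0.75)·(0.5)) / 3 = 3.5/3 = 1.1667
  S[B,B] = ((-4.5)·(-4.5) + (1.5)·(1.5) + (2.5)·(2.5) + (0.5)·(0.5)) / 3 = 29/3 = 9.6667
  S = [[4.9167, 1.1667],
 [1.1667, 9.6667]].

Step 3 — invert S. det(S) = 4.9167·9.6667 - (1.1667)² = 46.1667.
  S^{-1} = (1/det) · [[d, -b], [-b, a]] = [[0.2094, -0.0253],
 [-0.0253, 0.1065]].

Step 4 — quadratic form (x̄ - mu_0)^T · S^{-1} · (x̄ - mu_0):
  S^{-1} · (x̄ - mu_0) = (-0.9783, 0.4801),
  (x̄ - mu_0)^T · [...] = (-4.25)·(-0.9783) + (3.5)·(0.4801) = 5.8384.

Step 5 — scale by n: T² = 4 · 5.8384 = 23.3538.

T² ≈ 23.3538


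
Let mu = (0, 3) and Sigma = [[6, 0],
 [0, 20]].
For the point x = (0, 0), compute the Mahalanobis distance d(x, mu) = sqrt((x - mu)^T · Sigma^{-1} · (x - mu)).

Step 1 — centre the observation: (x - mu) = (0, -3).

Step 2 — invert Sigma. det(Sigma) = 6·20 - (0)² = 120.
  Sigma^{-1} = (1/det) · [[d, -b], [-b, a]] = [[0.1667, 0],
 [0, 0.05]].

Step 3 — form the quadratic (x - mu)^T · Sigma^{-1} · (x - mu):
  Sigma^{-1} · (x - mu) = (0, -0.15).
  (x - mu)^T · [Sigma^{-1} · (x - mu)] = (0)·(0) + (-3)·(-0.15) = 0.45.

Step 4 — take square root: d = √(0.45) ≈ 0.6708.

d(x, mu) = √(0.45) ≈ 0.6708


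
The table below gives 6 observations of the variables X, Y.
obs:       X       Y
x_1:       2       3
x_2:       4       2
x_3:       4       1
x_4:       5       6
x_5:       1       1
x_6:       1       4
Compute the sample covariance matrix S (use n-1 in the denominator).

Step 1 — column means:
  mean(X) = (2 + 4 + 4 + 5 + 1 + 1) / 6 = 17/6 = 2.8333
  mean(Y) = (3 + 2 + 1 + 6 + 1 + 4) / 6 = 17/6 = 2.8333

Step 2 — sample covariance S[i,j] = (1/(n-1)) · Σ_k (x_{k,i} - mean_i) · (x_{k,j} - mean_j), with n-1 = 5.
  S[X,X] = ((-0.8333)·(-0.8333) + (1.1667)·(1.1667) + (1.1667)·(1.1667) + (2.1667)·(2.1667) + (-1.8333)·(-1.8333) + (-1.8333)·(-1.8333)) / 5 = 14.8333/5 = 2.9667
  S[X,Y] = ((-0.8333)·(0.1667) + (1.1667)·(-0.8333) + (1.1667)·(-1.8333) + (2.1667)·(3.1667) + (-1.8333)·(-1.8333) + (-1.8333)·(1.1667)) / 5 = 4.8333/5 = 0.9667
  S[Y,Y] = ((0.1667)·(0.1667) + (-0.8333)·(-0.8333) + (-1.8333)·(-1.8333) + (3.1667)·(3.1667) + (-1.8333)·(-1.8333) + (1.1667)·(1.1667)) / 5 = 18.8333/5 = 3.7667

S is symmetric (S[j,i] = S[i,j]). Assembling:

S = [[2.9667, 0.9667],
 [0.9667, 3.7667]]


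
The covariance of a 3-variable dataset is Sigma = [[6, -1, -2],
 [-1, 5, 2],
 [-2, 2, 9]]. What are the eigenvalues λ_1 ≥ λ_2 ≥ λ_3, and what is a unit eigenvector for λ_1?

Step 1 — characteristic polynomial p(λ) = det(λI - Sigma) = λ³ - tr·λ² + c_1·λ - det, where tr = trace, c_1 = sum of the principal 2×2 minors, det = det(Sigma):
  tr = 6 + 5 + 9 = 20,
  c_1 = (6·5 - (-1)²) + (6·9 - (-2)²) + (5·9 - (2)²) = 29 + 50 + 41 = 120,
  det = 6·(5·9 - (2)²) - (-1)·((-1)·9 - (2)·(-2)) + (-2)·((-1)·(2) - 5·(-2)) = 6·(41) - (-1)·(-5) + (-2)·(8) = 225.
  So p(λ) = λ³ - 20λ² + 120λ - 225.
Step 2 — look for an integer root (rational root theorem: any rational root is an integer divisor of 225). Testing λ = 5:
  p(5) = 125 - 500 + 600 - 225 = 0  ✓
  Dividing out (λ - 5): p(λ) = (λ - 5)(λ² - 15λ + 45).
Step 3 — remaining eigenvalues from the quadratic λ² - 15λ + 45 = 0:
  Δ = 15² - 4·45 = 225 - 180 = 45,  λ = (15 ± √45)/2 = (15 ± 6.7082)/2 ≈ 10.8541 or 4.1459.
  Sorted: λ_1 = 10.8541,  λ_2 = 5,  λ_3 = 4.1459  (check: sum = 20 = tr ✓).

Step 4 — unit eigenvector for λ_1 ≈ 10.8541: v spans the null space of (Sigma - λ_1 I), whose rows are
  r_1 = (-4.8541, -1, -2),  r_2 = (-1, -5.8541, 2),  r_3 = (-2, 2, -1.8541).
  v is orthogonal to every row, so take v ∝ r_1 × r_2 = ((-1)·(2) - (-2)·(-5.8541), (-2)·(-1) - (-4.8541)·(2), (-4.8541)·(-5.8541) - (-1)·(-1)) ≈ (-13.7082, 11.7082, 27.4164).
  Rescale (multiply by -1 so the first nonzero entry is positive): u = (13.7082, -11.7082, -27.4164).
  ||u|| = √((13.7082)² + (-11.7082)² + (-27.4164)²) = √(1076.6563) ≈ 32.8124,  v_1 = u/||u|| ≈ (0.4178, -0.3568, -0.8355) (||v_1|| = 1).

λ_1 = 10.8541,  λ_2 = 5,  λ_3 = 4.1459;  v_1 ≈ (0.4178, -0.3568, -0.8355)


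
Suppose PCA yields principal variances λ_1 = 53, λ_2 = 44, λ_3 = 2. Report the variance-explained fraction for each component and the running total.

Step 1 — total variance = trace(Sigma) = Σ λ_i = 53 + 44 + 2 = 99.

Step 2 — fraction explained by component i = λ_i / Σ λ:
  PC1: 53/99 = 0.5354
  PC2: 44/99 = 0.4444
  PC3: 2/99 = 0.0202

Step 3 — cumulative fraction after k components = (λ_1 + ... + λ_k) / Σ λ:
  k = 1: 53/99 = 0.5354
  k = 2: (53 + 44)/99 = 97/99 = 0.9798
  k = 3: (53 + 44 + 2)/99 = 99/99 = 1

Summary (fraction, with percent):

explained: PC1 0.5354 (53.54%), PC2 0.4444 (44.44%), PC3 0.0202 (2.02%);  cumulative: 0.5354, 0.9798, 1


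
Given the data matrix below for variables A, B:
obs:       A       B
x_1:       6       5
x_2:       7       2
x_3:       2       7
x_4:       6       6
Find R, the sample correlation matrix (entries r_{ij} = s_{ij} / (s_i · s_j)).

Step 1 — column means:
  mean(A) = (6 + 7 + 2 + 6) / 4 = 21/4 = 5.25
  mean(B) = (5 + 2 + 7 + 6) / 4 = 20/4 = 5

Step 2 — sample variances and covariances s[i,j] = (1/(n-1)) · Σ_k (x_{k,i} - mean_i) · (x_{k,j} - mean_j), with n-1 = 3:
  s[A,A] = ((0.75)·(0.75) + (1.75)·(1.75) + (-3.25)·(-3.25) + (0.75)·(0.75)) / 3 = 14.75/3 = 4.9167
  s[A,B] = ((0.75)·(0) + (1.75)·(-3) + (-3.25)·(2) + (0.75)·(1)) / 3 = -11/3 = -3.6667
  s[B,B] = ((0)·(0) + (-3)·(-3) + (2)·(2) + (1)·(1)) / 3 = 14/3 = 4.6667
  Sample standard deviations s_i = √(s[i,i]):
  s(A) = √(4.9167) = 2.2174
  s(B) = √(4.6667) = 2.1602

Step 3 — r_{ij} = s_{ij} / (s_i · s_j):
  r[A,A] = 1 (diagonal).
  r[A,B] = -3.6667 / (2.2174 · 2.1602) = -3.6667 / 4.79 = -0.7655
  r[B,B] = 1 (diagonal).

R is symmetric with unit diagonal. Assembling:

R = [[1, -0.7655],
 [-0.7655, 1]]


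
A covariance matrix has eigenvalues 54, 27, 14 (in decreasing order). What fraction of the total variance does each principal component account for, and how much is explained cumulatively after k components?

Step 1 — total variance = trace(Sigma) = Σ λ_i = 54 + 27 + 14 = 95.

Step 2 — fraction explained by component i = λ_i / Σ λ:
  PC1: 54/95 = 0.5684
  PC2: 27/95 = 0.2842
  PC3: 14/95 = 0.1474

Step 3 — cumulative fraction after k components = (λ_1 + ... + λ_k) / Σ λ:
  k = 1: 54/95 = 0.5684
  k = 2: (54 + 27)/95 = 81/95 = 0.8526
  k = 3: (54 + 27 + 14)/95 = 95/95 = 1

Summary (fraction, with percent):

explained: PC1 0.5684 (56.84%), PC2 0.2842 (28.42%), PC3 0.1474 (14.74%);  cumulative: 0.5684, 0.8526, 1


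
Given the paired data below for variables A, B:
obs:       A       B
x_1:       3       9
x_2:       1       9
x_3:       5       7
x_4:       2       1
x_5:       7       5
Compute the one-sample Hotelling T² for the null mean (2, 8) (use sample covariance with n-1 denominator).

Step 1 — sample mean vector:
  mean(A) = (3 + 1 + 5 + 2 + 7) / 5 = 18/5 = 3.6
  mean(B) = (9 + 9 + 7 + 1 + 5) / 5 = 31/5 = 6.2
  x̄ = (3.6, 6.2),  deviation x̄ - mu_0 = (3.6, 6.2) - (2, 8) = (1.6, -1.8).

Step 2 — sample covariance matrix, S[i,j] = (1/(n-1)) · Σ_k (x_{k,i} - mean_i) · (x_{k,j} - mean_j), divisor n-1 = 4:
  S[A,A] = ((-0.6)·(-0.6) + (-2.6)·(-2.6) + (1.4)·(1.4) + (-1.6)·(-1.6) + (3.4)·(3.4)) / 4 = 23.2/4 = 5.8
  S[A,B] = ((-0.6)·(2.8) + (-2.6)·(2.8) + (1.4)·(0.8) + (-1.6)·(-5.2) + (3.4)·(-1.2)) / 4 = -3.6/4 = -0.9
  S[B,B] = ((2.8)·(2.8) + (2.8)·(2.8) + (0.8)·(0.8) + (-5.2)·(-5.2) + (-1.2)·(-1.2)) / 4 = 44.8/4 = 11.2
  S = [[5.8, -0.9],
 [-0.9, 11.2]].

Step 3 — invert S. det(S) = 5.8·11.2 - (-0.9)² = 64.15.
  S^{-1} = (1/det) · [[d, -b], [-b, a]] = [[0.1746, 0.014],
 [0.014, 0.0904]].

Step 4 — quadratic form (x̄ - mu_0)^T · S^{-1} · (x̄ - mu_0):
  S^{-1} · (x̄ - mu_0) = (0.2541, -0.1403),
  (x̄ - mu_0)^T · [...] = (1.6)·(0.2541) + (-1.8)·(-0.1403) = 0.6591.

Step 5 — scale by n: T² = 5 · 0.6591 = 3.2954.

T² ≈ 3.2954


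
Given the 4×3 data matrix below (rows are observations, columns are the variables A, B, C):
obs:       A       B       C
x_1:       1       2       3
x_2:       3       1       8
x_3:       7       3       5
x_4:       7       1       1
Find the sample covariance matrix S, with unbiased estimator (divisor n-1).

Step 1 — column means:
  mean(A) = (1 + 3 + 7 + 7) / 4 = 18/4 = 4.5
  mean(B) = (2 + 1 + 3 + 1) / 4 = 7/4 = 1.75
  mean(C) = (3 + 8 + 5 + 1) / 4 = 17/4 = 4.25

Step 2 — sample covariance S[i,j] = (1/(n-1)) · Σ_k (x_{k,i} - mean_i) · (x_{k,j} - mean_j), with n-1 = 3.
  S[A,A] = ((-3.5)·(-3.5) + (-1.5)·(-1.5) + (2.5)·(2.5) + (2.5)·(2.5)) / 3 = 27/3 = 9
  S[A,B] = ((-3.5)·(0.25) + (-1.5)·(-0.75) + (2.5)·(1.25) + (2.5)·(-0.75)) / 3 = 1.5/3 = 0.5
  S[A,C] = ((-3.5)·(-1.25) + (-1.5)·(3.75) + (2.5)·(0.75) + (2.5)·(-3.25)) / 3 = -7.5/3 = -2.5
  S[B,B] = ((0.25)·(0.25) + (-0.75)·(-0.75) + (1.25)·(1.25) + (-0.75)·(-0.75)) / 3 = 2.75/3 = 0.9167
  S[B,C] = ((0.25)·(-1.25) + (-0.75)·(3.75) + (1.25)·(0.75) + (-0.75)·(-3.25)) / 3 = 0.25/3 = 0.0833
  S[C,C] = ((-1.25)·(-1.25) + (3.75)·(3.75) + (0.75)·(0.75) + (-3.25)·(-3.25)) / 3 = 26.75/3 = 8.9167

S is symmetric (S[j,i] = S[i,j]). Assembling:

S = [[9, 0.5, -2.5],
 [0.5, 0.9167, 0.0833],
 [-2.5, 0.0833, 8.9167]]


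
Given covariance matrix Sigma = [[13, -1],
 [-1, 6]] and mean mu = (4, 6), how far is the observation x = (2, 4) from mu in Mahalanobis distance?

Step 1 — centre the observation: (x - mu) = (-2, -2).

Step 2 — invert Sigma. det(Sigma) = 13·6 - (-1)² = 77.
  Sigma^{-1} = (1/det) · [[d, -b], [-b, a]] = [[0.0779, 0.013],
 [0.013, 0.1688]].

Step 3 — form the quadratic (x - mu)^T · Sigma^{-1} · (x - mu):
  Sigma^{-1} · (x - mu) = (-0.1818, -0.3636).
  (x - mu)^T · [Sigma^{-1} · (x - mu)] = (-2)·(-0.1818) + (-2)·(-0.3636) = 1.0909.

Step 4 — take square root: d = √(1.0909) ≈ 1.0445.

d(x, mu) = √(1.0909) ≈ 1.0445


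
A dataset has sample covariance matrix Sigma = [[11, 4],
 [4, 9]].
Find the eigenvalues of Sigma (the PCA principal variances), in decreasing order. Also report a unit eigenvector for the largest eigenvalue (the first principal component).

Step 1 — characteristic polynomial of 2×2 Sigma:
  det(Sigma - λI) = λ² - trace · λ + det = 0.
  trace = 11 + 9 = 20, det = 11·9 - (4)² = 83.
Step 2 — discriminant:
  Δ = trace² - 4·det = 400 - 332 = 68.
Step 3 — eigenvalues:
  λ = (trace ± √Δ)/2 = (20 ± 8.2462)/2,
  λ_1 = 14.1231,  λ_2 = 5.8769.

Step 4 — unit eigenvector for λ_1: solve (Sigma - λ_1 I)v = 0. First row:
  (11 - 14.1231)·v_x + (4)·v_y = 0, i.e. (-3.1231)·v_x + (4)·v_y = 0,
  so v ∝ (b, λ_1 - a) = (4, 3.1231) = u.
  ||u|| = √((4)² + (3.1231)²) = √(25.7538) ≈ 5.0748,
  v_1 = u/||u|| ≈ (0.7882, 0.6154) (||v_1|| = 1).

λ_1 = 14.1231,  λ_2 = 5.8769;  v_1 ≈ (0.7882, 0.6154)


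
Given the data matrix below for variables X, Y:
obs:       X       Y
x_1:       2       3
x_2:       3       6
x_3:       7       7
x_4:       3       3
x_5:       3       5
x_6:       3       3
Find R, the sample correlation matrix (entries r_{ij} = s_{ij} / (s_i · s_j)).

Step 1 — column means:
  mean(X) = (2 + 3 + 7 + 3 + 3 + 3) / 6 = 21/6 = 3.5
  mean(Y) = (3 + 6 + 7 + 3 + 5 + 3) / 6 = 27/6 = 4.5

Step 2 — sample variances and covariances s[i,j] = (1/(n-1)) · Σ_k (x_{k,i} - mean_i) · (x_{k,j} - mean_j), with n-1 = 5:
  s[X,X] = ((-1.5)·(-1.5) + (-0.5)·(-0.5) + (3.5)·(3.5) + (-0.5)·(-0.5) + (-0.5)·(-0.5) + (-0.5)·(-0.5)) / 5 = 15.5/5 = 3.1
  s[X,Y] = ((-1.5)·(-1.5) + (-0.5)·(1.5) + (3.5)·(2.5) + (-0.5)·(-1.5) + (-0.5)·(0.5) + (-0.5)·(-1.5)) / 5 = 11.5/5 = 2.3
  s[Y,Y] = ((-1.5)·(-1.5) + (1.5)·(1.5) + (2.5)·(2.5) + (-1.5)·(-1.5) + (0.5)·(0.5) + (-1.5)·(-1.5)) / 5 = 15.5/5 = 3.1
  Sample standard deviations s_i = √(s[i,i]):
  s(X) = √(3.1) = 1.7607
  s(Y) = √(3.1) = 1.7607

Step 3 — r_{ij} = s_{ij} / (s_i · s_j):
  r[X,X] = 1 (diagonal).
  r[X,Y] = 2.3 / (1.7607 · 1.7607) = 2.3 / 3.1 = 0.7419
  r[Y,Y] = 1 (diagonal).

R is symmetric with unit diagonal. Assembling:

R = [[1, 0.7419],
 [0.7419, 1]]


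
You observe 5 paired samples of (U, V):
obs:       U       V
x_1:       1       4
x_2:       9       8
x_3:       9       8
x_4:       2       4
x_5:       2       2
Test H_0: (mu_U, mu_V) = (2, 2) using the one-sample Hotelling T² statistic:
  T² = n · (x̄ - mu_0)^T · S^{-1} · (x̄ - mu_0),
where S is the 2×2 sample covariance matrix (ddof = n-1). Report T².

Step 1 — sample mean vector:
  mean(U) = (1 + 9 + 9 + 2 + 2) / 5 = 23/5 = 4.6
  mean(V) = (4 + 8 + 8 + 4 + 2) / 5 = 26/5 = 5.2
  x̄ = (4.6, 5.2),  deviation x̄ - mu_0 = (4.6, 5.2) - (2, 2) = (2.6, 3.2).

Step 2 — sample covariance matrix, S[i,j] = (1/(n-1)) · Σ_k (x_{k,i} - mean_i) · (x_{k,j} - mean_j), divisor n-1 = 4:
  S[U,U] = ((-3.6)·(-3.6) + (4.4)·(4.4) + (4.4)·(4.4) + (-2.6)·(-2.6) + (-2.6)·(-2.6)) / 4 = 65.2/4 = 16.3
  S[U,V] = ((-3.6)·(-1.2) + (4.4)·(2.8) + (4.4)·(2.8) + (-2.6)·(-1.2) + (-2.6)·(-3.2)) / 4 = 40.4/4 = 10.1
  S[V,V] = ((-1.2)·(-1.2) + (2.8)·(2.8) + (2.8)·(2.8) + (-1.2)·(-1.2) + (-3.2)·(-3.2)) / 4 = 28.8/4 = 7.2
  S = [[16.3, 10.1],
 [10.1, 7.2]].

Step 3 — invert S. det(S) = 16.3·7.2 - (10.1)² = 15.35.
  S^{-1} = (1/det) · [[d, -b], [-b, a]] = [[0.4691, -0.658],
 [-0.658, 1.0619]].

Step 4 — quadratic form (x̄ - mu_0)^T · S^{-1} · (x̄ - mu_0):
  S^{-1} · (x̄ - mu_0) = (-0.886, 1.6873),
  (x̄ - mu_0)^T · [...] = (2.6)·(-0.886) + (3.2)·(1.6873) = 3.0958.

Step 5 — scale by n: T² = 5 · 3.0958 = 15.4788.

T² ≈ 15.4788


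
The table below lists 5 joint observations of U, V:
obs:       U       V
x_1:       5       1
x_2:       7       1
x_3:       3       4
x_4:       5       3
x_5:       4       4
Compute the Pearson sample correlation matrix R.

Step 1 — column means:
  mean(U) = (5 + 7 + 3 + 5 + 4) / 5 = 24/5 = 4.8
  mean(V) = (1 + 1 + 4 + 3 + 4) / 5 = 13/5 = 2.6

Step 2 — sample variances and covariances s[i,j] = (1/(n-1)) · Σ_k (x_{k,i} - mean_i) · (x_{k,j} - mean_j), with n-1 = 4:
  s[U,U] = ((0.2)·(0.2) + (2.2)·(2.2) + (-1.8)·(-1.8) + (0.2)·(0.2) + (-0.8)·(-0.8)) / 4 = 8.8/4 = 2.2
  s[U,V] = ((0.2)·(-1.6) + (2.2)·(-1.6) + (-1.8)·(1.4) + (0.2)·(0.4) + (-0.8)·(1.4)) / 4 = -7.4/4 = -1.85
  s[V,V] = ((-1.6)·(-1.6) + (-1.6)·(-1.6) + (1.4)·(1.4) + (0.4)·(0.4) + (1.4)·(1.4)) / 4 = 9.2/4 = 2.3
  Sample standard deviations s_i = √(s[i,i]):
  s(U) = √(2.2) = 1.4832
  s(V) = √(2.3) = 1.5166

Step 3 — r_{ij} = s_{ij} / (s_i · s_j):
  r[U,U] = 1 (diagonal).
  r[U,V] = -1.85 / (1.4832 · 1.5166) = -1.85 / 2.2494 = -0.8224
  r[V,V] = 1 (diagonal).

R is symmetric with unit diagonal. Assembling:

R = [[1, -0.8224],
 [-0.8224, 1]]


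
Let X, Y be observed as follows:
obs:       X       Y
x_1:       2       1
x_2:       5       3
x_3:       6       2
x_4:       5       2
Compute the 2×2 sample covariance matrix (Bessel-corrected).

Step 1 — column means:
  mean(X) = (2 + 5 + 6 + 5) / 4 = 18/4 = 4.5
  mean(Y) = (1 + 3 + 2 + 2) / 4 = 8/4 = 2

Step 2 — sample covariance S[i,j] = (1/(n-1)) · Σ_k (x_{k,i} - mean_i) · (x_{k,j} - mean_j), with n-1 = 3.
  S[X,X] = ((-2.5)·(-2.5) + (0.5)·(0.5) + (1.5)·(1.5) + (0.5)·(0.5)) / 3 = 9/3 = 3
  S[X,Y] = ((-2.5)·(-1) + (0.5)·(1) + (1.5)·(0) + (0.5)·(0)) / 3 = 3/3 = 1
  S[Y,Y] = ((-1)·(-1) + (1)·(1) + (0)·(0) + (0)·(0)) / 3 = 2/3 = 0.6667

S is symmetric (S[j,i] = S[i,j]). Assembling:

S = [[3, 1],
 [1, 0.6667]]


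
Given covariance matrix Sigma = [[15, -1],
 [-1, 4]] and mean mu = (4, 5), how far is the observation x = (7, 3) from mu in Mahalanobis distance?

Step 1 — centre the observation: (x - mu) = (3, -2).

Step 2 — invert Sigma. det(Sigma) = 15·4 - (-1)² = 59.
  Sigma^{-1} = (1/det) · [[d, -b], [-b, a]] = [[0.0678, 0.0169],
 [0.0169, 0.2542]].

Step 3 — form the quadratic (x - mu)^T · Sigma^{-1} · (x - mu):
  Sigma^{-1} · (x - mu) = (0.1695, -0.4576).
  (x - mu)^T · [Sigma^{-1} · (x - mu)] = (3)·(0.1695) + (-2)·(-0.4576) = 1.4237.

Step 4 — take square root: d = √(1.4237) ≈ 1.1932.

d(x, mu) = √(1.4237) ≈ 1.1932


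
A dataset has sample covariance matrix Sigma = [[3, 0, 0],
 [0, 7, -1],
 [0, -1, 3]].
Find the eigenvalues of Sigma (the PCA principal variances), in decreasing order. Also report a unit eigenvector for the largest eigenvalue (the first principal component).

Step 1 — characteristic polynomial p(λ) = det(λI - Sigma) = λ³ - tr·λ² + c_1·λ - det, where tr = trace, c_1 = sum of the principal 2×2 minors, det = det(Sigma):
  tr = 3 + 7 + 3 = 13,
  c_1 = (3·7 - (0)²) + (3·3 - (0)²) + (7·3 - (-1)²) = 21 + 9 + 20 = 50,
  det = 3·(7·3 - (-1)²) - (0)·((0)·3 - (-1)·(0)) + (0)·((0)·(-1) - 7·(0)) = 3·(20) - (0)·(0) + (0)·(0) = 60.
  So p(λ) = λ³ - 13λ² + 50λ - 60.
Step 2 — look for an integer root (rational root theorem: any rational root is an integer divisor of 60). Testing λ = 3:
  p(3) = 27 - 117 + 150 - 60 = 0  ✓
  Dividing out (λ - 3): p(λ) = (λ - 3)(λ² - 10λ + 20).
Step 3 — remaining eigenvalues from the quadratic λ² - 10λ + 20 = 0:
  Δ = 10² - 4·20 = 100 - 80 = 20,  λ = (10 ± √20)/2 = (10 ± 4.4721)/2 ≈ 7.2361 or 2.7639.
  Sorted: λ_1 = 7.2361,  λ_2 = 3,  λ_3 = 2.7639  (check: sum = 13 = tr ✓).

Step 4 — unit eigenvector for λ_1 ≈ 7.2361: v spans the null space of (Sigma - λ_1 I), whose rows are
  r_1 = (-4.2361, 0, 0),  r_2 = (0, -0.2361, -1),  r_3 = (0, -1, -4.2361).
  v is orthogonal to every row, so take v ∝ r_1 × r_2 = ((0)·(-1) - (0)·(-0.2361), (0)·(0) - (-4.2361)·(-1), (-4.2361)·(-0.2361) - (0)·(0)) ≈ (0, -4.2361, 1).
  Rescale (multiply by -1 so the first nonzero entry is positive): u = (0, 4.2361, -1).
  ||u|| = √((0)² + (4.2361)² + (-1)²) = √(18.9443) ≈ 4.3525,  v_1 = u/||u|| ≈ (0, 0.9732, -0.2298) (||v_1|| = 1).

λ_1 = 7.2361,  λ_2 = 3,  λ_3 = 2.7639;  v_1 ≈ (0, 0.9732, -0.2298)


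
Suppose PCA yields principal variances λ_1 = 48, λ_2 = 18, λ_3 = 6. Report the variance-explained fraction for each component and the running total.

Step 1 — total variance = trace(Sigma) = Σ λ_i = 48 + 18 + 6 = 72.

Step 2 — fraction explained by component i = λ_i / Σ λ:
  PC1: 48/72 = 0.6667
  PC2: 18/72 = 0.25
  PC3: 6/72 = 0.0833

Step 3 — cumulative fraction after k components = (λ_1 + ... + λ_k) / Σ λ:
  k = 1: 48/72 = 0.6667
  k = 2: (48 + 18)/72 = 66/72 = 0.9167
  k = 3: (48 + 18 + 6)/72 = 72/72 = 1

Summary (fraction, with percent):

explained: PC1 0.6667 (66.67%), PC2 0.25 (25%), PC3 0.0833 (8.33%);  cumulative: 0.6667, 0.9167, 1


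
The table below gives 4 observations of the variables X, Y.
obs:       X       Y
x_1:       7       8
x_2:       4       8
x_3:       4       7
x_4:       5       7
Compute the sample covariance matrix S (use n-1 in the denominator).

Step 1 — column means:
  mean(X) = (7 + 4 + 4 + 5) / 4 = 20/4 = 5
  mean(Y) = (8 + 8 + 7 + 7) / 4 = 30/4 = 7.5

Step 2 — sample covariance S[i,j] = (1/(n-1)) · Σ_k (x_{k,i} - mean_i) · (x_{k,j} - mean_j), with n-1 = 3.
  S[X,X] = ((2)·(2) + (-1)·(-1) + (-1)·(-1) + (0)·(0)) / 3 = 6/3 = 2
  S[X,Y] = ((2)·(0.5) + (-1)·(0.5) + (-1)·(-0.5) + (0)·(-0.5)) / 3 = 1/3 = 0.3333
  S[Y,Y] = ((0.5)·(0.5) + (0.5)·(0.5) + (-0.5)·(-0.5) + (-0.5)·(-0.5)) / 3 = 1/3 = 0.3333

S is symmetric (S[j,i] = S[i,j]). Assembling:

S = [[2, 0.3333],
 [0.3333, 0.3333]]


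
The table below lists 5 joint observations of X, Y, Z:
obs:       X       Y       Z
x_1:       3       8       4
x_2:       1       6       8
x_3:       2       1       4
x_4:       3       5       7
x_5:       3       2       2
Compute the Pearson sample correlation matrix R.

Step 1 — column means:
  mean(X) = (3 + 1 + 2 + 3 + 3) / 5 = 12/5 = 2.4
  mean(Y) = (8 + 6 + 1 + 5 + 2) / 5 = 22/5 = 4.4
  mean(Z) = (4 + 8 + 4 + 7 + 2) / 5 = 25/5 = 5

Step 2 — sample variances and covariances s[i,j] = (1/(n-1)) · Σ_k (x_{k,i} - mean_i) · (x_{k,j} - mean_j), with n-1 = 4:
  s[X,X] = ((0.6)·(0.6) + (-1.4)·(-1.4) + (-0.4)·(-0.4) + (0.6)·(0.6) + (0.6)·(0.6)) / 4 = 3.2/4 = 0.8
  s[X,Y] = ((0.6)·(3.6) + (-1.4)·(1.6) + (-0.4)·(-3.4) + (0.6)·(0.6) + (0.6)·(-2.4)) / 4 = 0.2/4 = 0.05
  s[X,Z] = ((0.6)·(-1) + (-1.4)·(3) + (-0.4)·(-1) + (0.6)·(2) + (0.6)·(-3)) / 4 = -5/4 = -1.25
  s[Y,Y] = ((3.6)·(3.6) + (1.6)·(1.6) + (-3.4)·(-3.4) + (0.6)·(0.6) + (-2.4)·(-2.4)) / 4 = 33.2/4 = 8.3
  s[Y,Z] = ((3.6)·(-1) + (1.6)·(3) + (-3.4)·(-1) + (0.6)·(2) + (-2.4)·(-3)) / 4 = 13/4 = 3.25
  s[Z,Z] = ((-1)·(-1) + (3)·(3) + (-1)·(-1) + (2)·(2) + (-3)·(-3)) / 4 = 24/4 = 6
  Sample standard deviations s_i = √(s[i,i]):
  s(X) = √(0.8) = 0.8944
  s(Y) = √(8.3) = 2.881
  s(Z) = √(6) = 2.4495

Step 3 — r_{ij} = s_{ij} / (s_i · s_j):
  r[X,X] = 1 (diagonal).
  r[X,Y] = 0.05 / (0.8944 · 2.881) = 0.05 / 2.5768 = 0.0194
  r[X,Z] = -1.25 / (0.8944 · 2.4495) = -1.25 / 2.1909 = -0.5705
  r[Y,Y] = 1 (diagonal).
  r[Y,Z] = 3.25 / (2.881 · 2.4495) = 3.25 / 7.0569 = 0.4605
  r[Z,Z] = 1 (diagonal).

R is symmetric with unit diagonal. Assembling:

R = [[1, 0.0194, -0.5705],
 [0.0194, 1, 0.4605],
 [-0.5705, 0.4605, 1]]


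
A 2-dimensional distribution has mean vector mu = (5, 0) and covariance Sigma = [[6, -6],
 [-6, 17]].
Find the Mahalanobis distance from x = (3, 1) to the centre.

Step 1 — centre the observation: (x - mu) = (-2, 1).

Step 2 — invert Sigma. det(Sigma) = 6·17 - (-6)² = 66.
  Sigma^{-1} = (1/det) · [[d, -b], [-b, a]] = [[0.2576, 0.0909],
 [0.0909, 0.0909]].

Step 3 — form the quadratic (x - mu)^T · Sigma^{-1} · (x - mu):
  Sigma^{-1} · (x - mu) = (-0.4242, -0.0909).
  (x - mu)^T · [Sigma^{-1} · (x - mu)] = (-2)·(-0.4242) + (1)·(-0.0909) = 0.7576.

Step 4 — take square root: d = √(0.7576) ≈ 0.8704.

d(x, mu) = √(0.7576) ≈ 0.8704


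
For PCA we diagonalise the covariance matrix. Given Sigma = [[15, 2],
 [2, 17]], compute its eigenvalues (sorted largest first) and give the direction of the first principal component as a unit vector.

Step 1 — characteristic polynomial of 2×2 Sigma:
  det(Sigma - λI) = λ² - trace · λ + det = 0.
  trace = 15 + 17 = 32, det = 15·17 - (2)² = 251.
Step 2 — discriminant:
  Δ = trace² - 4·det = 1024 - 1004 = 20.
Step 3 — eigenvalues:
  λ = (trace ± √Δ)/2 = (32 ± 4.4721)/2,
  λ_1 = 18.2361,  λ_2 = 13.7639.

Step 4 — unit eigenvector for λ_1: solve (Sigma - λ_1 I)v = 0. First row:
  (15 - 18.2361)·v_x + (2)·v_y = 0, i.e. (-3.2361)·v_x + (2)·v_y = 0,
  so v ∝ (b, λ_1 - a) = (2, 3.2361) = u.
  ||u|| = √((2)² + (3.2361)²) = √(14.4721) ≈ 3.8042,
  v_1 = u/||u|| ≈ (0.5257, 0.8507) (||v_1|| = 1).

λ_1 = 18.2361,  λ_2 = 13.7639;  v_1 ≈ (0.5257, 0.8507)


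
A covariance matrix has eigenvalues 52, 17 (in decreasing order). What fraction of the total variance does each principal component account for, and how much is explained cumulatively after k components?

Step 1 — total variance = trace(Sigma) = Σ λ_i = 52 + 17 = 69.

Step 2 — fraction explained by component i = λ_i / Σ λ:
  PC1: 52/69 = 0.7536
  PC2: 17/69 = 0.2464

Step 3 — cumulative fraction after k components = (λ_1 + ... + λ_k) / Σ λ:
  k = 1: 52/69 = 0.7536
  k = 2: (52 + 17)/69 = 69/69 = 1

Summary (fraction, with percent):

explained: PC1 0.7536 (75.36%), PC2 0.2464 (24.64%);  cumulative: 0.7536, 1


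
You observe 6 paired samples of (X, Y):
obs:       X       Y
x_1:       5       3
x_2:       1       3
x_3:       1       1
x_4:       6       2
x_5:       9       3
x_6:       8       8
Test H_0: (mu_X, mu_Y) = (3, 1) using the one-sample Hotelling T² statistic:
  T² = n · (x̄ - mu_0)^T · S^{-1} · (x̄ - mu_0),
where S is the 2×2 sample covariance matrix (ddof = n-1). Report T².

Step 1 — sample mean vector:
  mean(X) = (5 + 1 + 1 + 6 + 9 + 8) / 6 = 30/6 = 5
  mean(Y) = (3 + 3 + 1 + 2 + 3 + 8) / 6 = 20/6 = 3.3333
  x̄ = (5, 3.3333),  deviation x̄ - mu_0 = (5, 3.3333) - (3, 1) = (2, 2.3333).

Step 2 — sample covariance matrix, S[i,j] = (1/(n-1)) · Σ_k (x_{k,i} - mean_i) · (x_{k,j} - mean_j), divisor n-1 = 5:
  S[X,X] = ((0)·(0) + (-4)·(-4) + (-4)·(-4) + (1)·(1) + (4)·(4) + (3)·(3)) / 5 = 58/5 = 11.6
  S[X,Y] = ((0)·(-0.3333) + (-4)·(-0.3333) + (-4)·(-2.3333) + (1)·(-1.3333) + (4)·(-0.3333) + (3)·(4.6667)) / 5 = 22/5 = 4.4
  S[Y,Y] = ((-0.3333)·(-0.3333) + (-0.3333)·(-0.3333) + (-2.3333)·(-2.3333) + (-1.3333)·(-1.3333) + (-0.3333)·(-0.3333) + (4.6667)·(4.6667)) / 5 = 29.3333/5 = 5.8667
  S = [[11.6, 4.4],
 [4.4, 5.8667]].

Step 3 — invert S. det(S) = 11.6·5.8667 - (4.4)² = 48.6933.
  S^{-1} = (1/det) · [[d, -b], [-b, a]] = [[0.1205, -0.0904],
 [-0.0904, 0.2382]].

Step 4 — quadratic form (x̄ - mu_0)^T · S^{-1} · (x̄ - mu_0):
  S^{-1} · (x̄ - mu_0) = (0.0301, 0.3751),
  (x̄ - mu_0)^T · [...] = (2)·(0.0301) + (2.3333)·(0.3751) = 0.9356.

Step 5 — scale by n: T² = 6 · 0.9356 = 5.6134.

T² ≈ 5.6134


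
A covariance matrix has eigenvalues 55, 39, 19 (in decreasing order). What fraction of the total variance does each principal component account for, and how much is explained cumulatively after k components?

Step 1 — total variance = trace(Sigma) = Σ λ_i = 55 + 39 + 19 = 113.

Step 2 — fraction explained by component i = λ_i / Σ λ:
  PC1: 55/113 = 0.4867
  PC2: 39/113 = 0.3451
  PC3: 19/113 = 0.1681

Step 3 — cumulative fraction after k components = (λ_1 + ... + λ_k) / Σ λ:
  k = 1: 55/113 = 0.4867
  k = 2: (55 + 39)/113 = 94/113 = 0.8319
  k = 3: (55 + 39 + 19)/113 = 113/113 = 1

Summary (fraction, with percent):

explained: PC1 0.4867 (48.67%), PC2 0.3451 (34.51%), PC3 0.1681 (16.81%);  cumulative: 0.4867, 0.8319, 1


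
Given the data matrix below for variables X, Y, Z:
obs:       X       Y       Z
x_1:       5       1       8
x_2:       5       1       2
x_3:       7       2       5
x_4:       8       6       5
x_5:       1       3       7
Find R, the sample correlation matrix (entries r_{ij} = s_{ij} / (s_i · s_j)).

Step 1 — column means:
  mean(X) = (5 + 5 + 7 + 8 + 1) / 5 = 26/5 = 5.2
  mean(Y) = (1 + 1 + 2 + 6 + 3) / 5 = 13/5 = 2.6
  mean(Z) = (8 + 2 + 5 + 5 + 7) / 5 = 27/5 = 5.4

Step 2 — sample variances and covariances s[i,j] = (1/(n-1)) · Σ_k (x_{k,i} - mean_i) · (x_{k,j} - mean_j), with n-1 = 4:
  s[X,X] = ((-0.2)·(-0.2) + (-0.2)·(-0.2) + (1.8)·(1.8) + (2.8)·(2.8) + (-4.2)·(-4.2)) / 4 = 28.8/4 = 7.2
  s[X,Y] = ((-0.2)·(-1.6) + (-0.2)·(-1.6) + (1.8)·(-0.6) + (2.8)·(3.4) + (-4.2)·(0.4)) / 4 = 7.4/4 = 1.85
  s[X,Z] = ((-0.2)·(2.6) + (-0.2)·(-3.4) + (1.8)·(-0.4) + (2.8)·(-0.4) + (-4.2)·(1.6)) / 4 = -8.4/4 = -2.1
  s[Y,Y] = ((-1.6)·(-1.6) + (-1.6)·(-1.6) + (-0.6)·(-0.6) + (3.4)·(3.4) + (0.4)·(0.4)) / 4 = 17.2/4 = 4.3
  s[Y,Z] = ((-1.6)·(2.6) + (-1.6)·(-3.4) + (-0.6)·(-0.4) + (3.4)·(-0.4) + (0.4)·(1.6)) / 4 = 0.8/4 = 0.2
  s[Z,Z] = ((2.6)·(2.6) + (-3.4)·(-3.4) + (-0.4)·(-0.4) + (-0.4)·(-0.4) + (1.6)·(1.6)) / 4 = 21.2/4 = 5.3
  Sample standard deviations s_i = √(s[i,i]):
  s(X) = √(7.2) = 2.6833
  s(Y) = √(4.3) = 2.0736
  s(Z) = √(5.3) = 2.3022

Step 3 — r_{ij} = s_{ij} / (s_i · s_j):
  r[X,X] = 1 (diagonal).
  r[X,Y] = 1.85 / (2.6833 · 2.0736) = 1.85 / 5.5642 = 0.3325
  r[X,Z] = -2.1 / (2.6833 · 2.3022) = -2.1 / 6.1774 = -0.34
  r[Y,Y] = 1 (diagonal).
  r[Y,Z] = 0.2 / (2.0736 · 2.3022) = 0.2 / 4.7739 = 0.0419
  r[Z,Z] = 1 (diagonal).

R is symmetric with unit diagonal. Assembling:

R = [[1, 0.3325, -0.34],
 [0.3325, 1, 0.0419],
 [-0.34, 0.0419, 1]]


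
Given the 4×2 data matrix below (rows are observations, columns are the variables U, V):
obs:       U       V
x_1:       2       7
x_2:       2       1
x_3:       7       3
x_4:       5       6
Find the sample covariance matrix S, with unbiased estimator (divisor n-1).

Step 1 — column means:
  mean(U) = (2 + 2 + 7 + 5) / 4 = 16/4 = 4
  mean(V) = (7 + 1 + 3 + 6) / 4 = 17/4 = 4.25

Step 2 — sample covariance S[i,j] = (1/(n-1)) · Σ_k (x_{k,i} - mean_i) · (x_{k,j} - mean_j), with n-1 = 3.
  S[U,U] = ((-2)·(-2) + (-2)·(-2) + (3)·(3) + (1)·(1)) / 3 = 18/3 = 6
  S[U,V] = ((-2)·(2.75) + (-2)·(-3.25) + (3)·(-1.25) + (1)·(1.75)) / 3 = -1/3 = -0.3333
  S[V,V] = ((2.75)·(2.75) + (-3.25)·(-3.25) + (-1.25)·(-1.25) + (1.75)·(1.75)) / 3 = 22.75/3 = 7.5833

S is symmetric (S[j,i] = S[i,j]). Assembling:

S = [[6, -0.3333],
 [-0.3333, 7.5833]]


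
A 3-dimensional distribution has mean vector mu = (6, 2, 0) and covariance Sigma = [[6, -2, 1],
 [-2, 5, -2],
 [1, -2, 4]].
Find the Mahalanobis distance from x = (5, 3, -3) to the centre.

Step 1 — centre the observation: (x - mu) = (-1, 1, -3).

Step 2 — invert Sigma (cofactor / det for 3×3, or solve directly):
  Sigma^{-1} = [[0.1928, 0.0723, -0.012],
 [0.0723, 0.2771, 0.1205],
 [-0.012, 0.1205, 0.3133]].

Step 3 — form the quadratic (x - mu)^T · Sigma^{-1} · (x - mu):
  Sigma^{-1} · (x - mu) = (-0.0843, -0.1566, -0.8072).
  (x - mu)^T · [Sigma^{-1} · (x - mu)] = (-1)·(-0.0843) + (1)·(-0.1566) + (-3)·(-0.8072) = 2.3494.

Step 4 — take square root: d = √(2.3494) ≈ 1.5328.

d(x, mu) = √(2.3494) ≈ 1.5328


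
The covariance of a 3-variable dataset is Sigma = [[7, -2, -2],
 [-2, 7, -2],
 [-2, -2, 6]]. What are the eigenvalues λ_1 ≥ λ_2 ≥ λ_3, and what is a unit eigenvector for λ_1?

Step 1 — characteristic polynomial p(λ) = det(λI - Sigma) = λ³ - tr·λ² + c_1·λ - det, where tr = trace, c_1 = sum of the principal 2×2 minors, det = det(Sigma):
  tr = 7 + 7 + 6 = 20,
  c_1 = (7·7 - (-2)²) + (7·6 - (-2)²) + (7·6 - (-2)²) = 45 + 38 + 38 = 121,
  det = 7·(7·6 - (-2)²) - (-2)·((-2)·6 - (-2)·(-2)) + (-2)·((-2)·(-2) - 7·(-2)) = 7·(38) - (-2)·(-16) + (-2)·(18) = 198.
  So p(λ) = λ³ - 20λ² + 121λ - 198.
Step 2 — look for an integer root (rational root theorem: any rational root is an integer divisor of 198). Testing λ = 9:
  p(9) = 729 - 1620 + 1089 - 198 = 0  ✓
  Dividing out (λ - 9): p(λ) = (λ - 9)(λ² - 11λ + 22).
Step 3 — remaining eigenvalues from the quadratic λ² - 11λ + 22 = 0:
  Δ = 11² - 4·22 = 121 - 88 = 33,  λ = (11 ± √33)/2 = (11 ± 5.7446)/2 ≈ 8.3723 or 2.6277.
  Sorted: λ_1 = 9,  λ_2 = 8.3723,  λ_3 = 2.6277  (check: sum = 20 = tr ✓).

Step 4 — unit eigenvector for λ_1 = 9: v spans the null space of (Sigma - λ_1 I), whose rows are
  r_1 = (-2, -2, -2),  r_2 = (-2, -2, -2),  r_3 = (-2, -2, -3).
  v is orthogonal to every row, so take v ∝ r_1 × r_3 = ((-2)·(-3) - (-2)·(-2), (-2)·(-2) - (-2)·(-3), (-2)·(-2) - (-2)·(-2)) = (2, -2, 0).
  Rescale (divide by 2): u = (1, -1, 0).
  ||u|| = √((1)² + (-1)² + (0)²) = √(2) ≈ 1.4142,  v_1 = u/||u|| ≈ (0.7071, -0.7071, 0) (||v_1|| = 1).

λ_1 = 9,  λ_2 = 8.3723,  λ_3 = 2.6277;  v_1 ≈ (0.7071, -0.7071, 0)


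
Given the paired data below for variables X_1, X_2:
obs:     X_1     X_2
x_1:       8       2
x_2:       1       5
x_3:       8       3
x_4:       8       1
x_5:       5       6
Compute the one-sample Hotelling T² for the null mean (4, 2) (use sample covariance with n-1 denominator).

Step 1 — sample mean vector:
  mean(X_1) = (8 + 1 + 8 + 8 + 5) / 5 = 30/5 = 6
  mean(X_2) = (2 + 5 + 3 + 1 + 6) / 5 = 17/5 = 3.4
  x̄ = (6, 3.4),  deviation x̄ - mu_0 = (6, 3.4) - (4, 2) = (2, 1.4).

Step 2 — sample covariance matrix, S[i,j] = (1/(n-1)) · Σ_k (x_{k,i} - mean_i) · (x_{k,j} - mean_j), divisor n-1 = 4:
  S[X_1,X_1] = ((2)·(2) + (-5)·(-5) + (2)·(2) + (2)·(2) + (-1)·(-1)) / 4 = 38/4 = 9.5
  S[X_1,X_2] = ((2)·(-1.4) + (-5)·(1.6) + (2)·(-0.4) + (2)·(-2.4) + (-1)·(2.6)) / 4 = -19/4 = -4.75
  S[X_2,X_2] = ((-1.4)·(-1.4) + (1.6)·(1.6) + (-0.4)·(-0.4) + (-2.4)·(-2.4) + (2.6)·(2.6)) / 4 = 17.2/4 = 4.3
  S = [[9.5, -4.75],
 [-4.75, 4.3]].

Step 3 — invert S. det(S) = 9.5·4.3 - (-4.75)² = 18.2875.
  S^{-1} = (1/det) · [[d, -b], [-b, a]] = [[0.2351, 0.2597],
 [0.2597, 0.5195]].

Step 4 — quadratic form (x̄ - mu_0)^T · S^{-1} · (x̄ - mu_0):
  S^{-1} · (x̄ - mu_0) = (0.8339, 1.2468),
  (x̄ - mu_0)^T · [...] = (2)·(0.8339) + (1.4)·(1.2468) = 3.4133.

Step 5 — scale by n: T² = 5 · 3.4133 = 17.0663.

T² ≈ 17.0663


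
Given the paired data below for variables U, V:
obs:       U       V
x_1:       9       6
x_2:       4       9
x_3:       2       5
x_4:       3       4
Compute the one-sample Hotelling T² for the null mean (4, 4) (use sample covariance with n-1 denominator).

Step 1 — sample mean vector:
  mean(U) = (9 + 4 + 2 + 3) / 4 = 18/4 = 4.5
  mean(V) = (6 + 9 + 5 + 4) / 4 = 24/4 = 6
  x̄ = (4.5, 6),  deviation x̄ - mu_0 = (4.5, 6) - (4, 4) = (0.5, 2).

Step 2 — sample covariance matrix, S[i,j] = (1/(n-1)) · Σ_k (x_{k,i} - mean_i) · (x_{k,j} - mean_j), divisor n-1 = 3:
  S[U,U] = ((4.5)·(4.5) + (-0.5)·(-0.5) + (-2.5)·(-2.5) + (-1.5)·(-1.5)) / 3 = 29/3 = 9.6667
  S[U,V] = ((4.5)·(0) + (-0.5)·(3) + (-2.5)·(-1) + (-1.5)·(-2)) / 3 = 4/3 = 1.3333
  S[V,V] = ((0)·(0) + (3)·(3) + (-1)·(-1) + (-2)·(-2)) / 3 = 14/3 = 4.6667
  S = [[9.6667, 1.3333],
 [1.3333, 4.6667]].

Step 3 — invert S. det(S) = 9.6667·4.6667 - (1.3333)² = 43.3333.
  S^{-1} = (1/det) · [[d, -b], [-b, a]] = [[0.1077, -0.0308],
 [-0.0308, 0.2231]].

Step 4 — quadratic form (x̄ - mu_0)^T · S^{-1} · (x̄ - mu_0):
  S^{-1} · (x̄ - mu_0) = (-0.0077, 0.4308),
  (x̄ - mu_0)^T · [...] = (0.5)·(-0.0077) + (2)·(0.4308) = 0.8577.

Step 5 — scale by n: T² = 4 · 0.8577 = 3.4308.

T² ≈ 3.4308


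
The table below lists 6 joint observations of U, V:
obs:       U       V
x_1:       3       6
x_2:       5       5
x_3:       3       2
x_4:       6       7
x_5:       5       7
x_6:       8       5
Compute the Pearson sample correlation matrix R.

Step 1 — column means:
  mean(U) = (3 + 5 + 3 + 6 + 5 + 8) / 6 = 30/6 = 5
  mean(V) = (6 + 5 + 2 + 7 + 7 + 5) / 6 = 32/6 = 5.3333

Step 2 — sample variances and covariances s[i,j] = (1/(n-1)) · Σ_k (x_{k,i} - mean_i) · (x_{k,j} - mean_j), with n-1 = 5:
  s[U,U] = ((-2)·(-2) + (0)·(0) + (-2)·(-2) + (1)·(1) + (0)·(0) + (3)·(3)) / 5 = 18/5 = 3.6
  s[U,V] = ((-2)·(0.6667) + (0)·(-0.3333) + (-2)·(-3.3333) + (1)·(1.6667) + (0)·(1.6667) + (3)·(-0.3333)) / 5 = 6/5 = 1.2
  s[V,V] = ((0.6667)·(0.6667) + (-0.3333)·(-0.3333) + (-3.3333)·(-3.3333) + (1.6667)·(1.6667) + (1.6667)·(1.6667) + (-0.3333)·(-0.3333)) / 5 = 17.3333/5 = 3.4667
  Sample standard deviations s_i = √(s[i,i]):
  s(U) = √(3.6) = 1.8974
  s(V) = √(3.4667) = 1.8619

Step 3 — r_{ij} = s_{ij} / (s_i · s_j):
  r[U,U] = 1 (diagonal).
  r[U,V] = 1.2 / (1.8974 · 1.8619) = 1.2 / 3.5327 = 0.3397
  r[V,V] = 1 (diagonal).

R is symmetric with unit diagonal. Assembling:

R = [[1, 0.3397],
 [0.3397, 1]]
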